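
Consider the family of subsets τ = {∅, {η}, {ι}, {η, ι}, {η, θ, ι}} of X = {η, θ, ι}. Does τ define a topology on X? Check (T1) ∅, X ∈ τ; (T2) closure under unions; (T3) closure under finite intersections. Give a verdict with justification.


τ IS a topology on X.

Axiom (T1): ∅ ∈ τ? Yes; X ∈ τ? Yes.
Axiom (T2/T3): check pairwise unions and intersections of members of τ.
All pairwise intersections and unions checked — each lies in τ. Therefore τ satisfies (T1), (T2), (T3): it IS a topology on X.


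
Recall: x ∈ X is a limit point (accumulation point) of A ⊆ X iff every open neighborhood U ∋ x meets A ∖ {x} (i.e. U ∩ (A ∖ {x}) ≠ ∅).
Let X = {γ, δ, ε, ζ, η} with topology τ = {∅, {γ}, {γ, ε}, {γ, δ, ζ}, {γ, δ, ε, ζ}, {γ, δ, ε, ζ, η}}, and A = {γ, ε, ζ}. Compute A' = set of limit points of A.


A' = {δ, ε, ζ, η}

For each x ∈ X, list the open sets U ∈ τ with x ∈ U, then check whether U ∩ (A ∖ {x}) ≠ ∅ for every such U.
  x = γ: open {γ} ∋ x has {γ} ∩ (A ∖ {γ}) = ∅, so x is NOT a limit point.
  x = δ: opens ∋ x are {γ, δ, ζ}, {γ, δ, ε, ζ}, {γ, δ, ε, ζ, η}; each meets A ∖ {δ}, so x IS a limit point.
  x = ε: opens ∋ x are {γ, ε}, {γ, δ, ε, ζ}, {γ, δ, ε, ζ, η}; each meets A ∖ {ε}, so x IS a limit point.
  x = ζ: opens ∋ x are {γ, δ, ζ}, {γ, δ, ε, ζ}, {γ, δ, ε, ζ, η}; each meets A ∖ {ζ}, so x IS a limit point.
  x = η: opens ∋ x are {γ, δ, ε, ζ, η}; each meets A ∖ {η}, so x IS a limit point.
Collecting: A' = {δ, ε, ζ, η}.


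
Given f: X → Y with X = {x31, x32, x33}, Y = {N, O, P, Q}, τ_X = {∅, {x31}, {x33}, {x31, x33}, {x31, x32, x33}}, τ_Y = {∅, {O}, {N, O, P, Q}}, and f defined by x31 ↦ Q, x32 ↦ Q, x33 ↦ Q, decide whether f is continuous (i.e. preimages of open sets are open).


f IS continuous.

Compute f^{-1}(U) for each U ∈ τ_Y:
  U = ∅: f^{-1}(U) = ∅ ∈ τ_X ✓.
  U = {O}: f^{-1}(U) = ∅ ∈ τ_X ✓.
  U = {N, O, P, Q}: f^{-1}(U) = {x31, x32, x33} ∈ τ_X ✓.
Every preimage lies in τ_X, so f IS continuous.


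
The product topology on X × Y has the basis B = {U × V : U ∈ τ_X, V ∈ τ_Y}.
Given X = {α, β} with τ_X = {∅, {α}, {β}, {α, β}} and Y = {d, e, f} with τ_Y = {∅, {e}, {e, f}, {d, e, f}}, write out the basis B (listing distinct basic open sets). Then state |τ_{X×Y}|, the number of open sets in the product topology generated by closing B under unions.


Basis B = {∅ × ∅, {α} × {e}, {β} × {e}, {α} × {e, f}, {α, β} × {e}, {β} × {e, f}, {α} × {d, e, f}, {β} × {d, e, f}, {α, β} × {e, f}, {α, β} × {d, e, f}}; |τ_{X×Y}| = 16.

Enumerate products U × V with U ∈ τ_X, V ∈ τ_Y (deduplicated):
  ∅ × ∅ = {} (∅)
  {α} × {e} = {(α,e)}
  {β} × {e} = {(β,e)}
  {α} × {e, f} = {(α,e), (α,f)}
  {α, β} × {e} = {(α,e), (β,e)}
  {β} × {e, f} = {(β,e), (β,f)}
  {α} × {d, e, f} = {(α,d), (α,e), (α,f)}
  {β} × {d, e, f} = {(β,d), (β,e), (β,f)}
  {α, β} × {e, f} = {(α,e), (α,f), (β,e), (β,f)}
  {α, β} × {d, e, f} = {(α,d), (α,e), (α,f), (β,d), (β,e), (β,f)}
These 10 distinct sets form the basis B.
Close under arbitrary unions to get τ_{X×Y}; counting gives |τ_{X×Y}| = 16.


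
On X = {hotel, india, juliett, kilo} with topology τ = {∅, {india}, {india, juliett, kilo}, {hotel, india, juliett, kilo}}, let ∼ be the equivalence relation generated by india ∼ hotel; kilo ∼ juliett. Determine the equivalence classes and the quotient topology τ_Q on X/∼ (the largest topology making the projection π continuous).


X/∼ = {[hotel=india], [juliett=kilo]}; |τ_Q| = 2.

Equivalence classes: [hotel=india], [juliett=kilo].
Quotient map π: X → X/∼ sends hotel ↦ [hotel=india], india ↦ [hotel=india], juliett ↦ [juliett=kilo], kilo ↦ [juliett=kilo].
For each subset V ⊆ X/∼, compute π^{-1}(V) ⊆ X and check whether π^{-1}(V) ∈ τ. V is open in τ_Q iff π^{-1}(V) ∈ τ.
  V = {}: π^{-1}(V) = ∅ ∈ τ ✓.
  V = {[hotel=india]}: π^{-1}(V) = {hotel, india} ∉ τ ✗.
  V = {[juliett=kilo]}: π^{-1}(V) = {juliett, kilo} ∉ τ ✗.
  V = {[hotel=india], [juliett=kilo]}: π^{-1}(V) = {hotel, india, juliett, kilo} ∈ τ ✓.
Open sets in the quotient: τ_Q = {{}, {[hotel=india], [juliett=kilo]}} (2 elements).


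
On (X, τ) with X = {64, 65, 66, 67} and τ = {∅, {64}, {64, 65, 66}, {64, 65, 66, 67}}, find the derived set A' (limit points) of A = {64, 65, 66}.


A' = {65, 66, 67}

For each x ∈ X, list the open sets U ∈ τ with x ∈ U, then check whether U ∩ (A ∖ {x}) ≠ ∅ for every such U.
  x = 64: open {64} ∋ x has {64} ∩ (A ∖ {64}) = ∅, so x is NOT a limit point.
  x = 65: opens ∋ x are {64, 65, 66}, {64, 65, 66, 67}; each meets A ∖ {65}, so x IS a limit point.
  x = 66: opens ∋ x are {64, 65, 66}, {64, 65, 66, 67}; each meets A ∖ {66}, so x IS a limit point.
  x = 67: opens ∋ x are {64, 65, 66, 67}; each meets A ∖ {67}, so x IS a limit point.
Collecting: A' = {65, 66, 67}.


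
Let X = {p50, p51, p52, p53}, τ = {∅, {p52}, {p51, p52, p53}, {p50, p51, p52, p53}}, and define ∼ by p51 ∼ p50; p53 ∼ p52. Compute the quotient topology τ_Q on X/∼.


X/∼ = {[p50=p51], [p52=p53]}; |τ_Q| = 2.

Equivalence classes: [p50=p51], [p52=p53].
Quotient map π: X → X/∼ sends p50 ↦ [p50=p51], p51 ↦ [p50=p51], p52 ↦ [p52=p53], p53 ↦ [p52=p53].
For each subset V ⊆ X/∼, compute π^{-1}(V) ⊆ X and check whether π^{-1}(V) ∈ τ. V is open in τ_Q iff π^{-1}(V) ∈ τ.
  V = {}: π^{-1}(V) = ∅ ∈ τ ✓.
  V = {[p50=p51]}: π^{-1}(V) = {p50, p51} ∉ τ ✗.
  V = {[p52=p53]}: π^{-1}(V) = {p52, p53} ∉ τ ✗.
  V = {[p50=p51], [p52=p53]}: π^{-1}(V) = {p50, p51, p52, p53} ∈ τ ✓.
Open sets in the quotient: τ_Q = {{}, {[p50=p51], [p52=p53]}} (2 elements).


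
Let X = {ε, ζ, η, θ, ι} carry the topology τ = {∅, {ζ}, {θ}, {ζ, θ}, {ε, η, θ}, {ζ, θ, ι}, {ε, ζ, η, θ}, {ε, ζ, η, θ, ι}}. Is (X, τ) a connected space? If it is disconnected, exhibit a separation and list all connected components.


(X, τ) is connected.

Find clopen sets (U ∈ τ with X ∖ U ∈ τ):
  U = ∅, X ∖ U = {ε, ζ, η, θ, ι} — both open, so U is clopen.
  U = {ε, ζ, η, θ, ι}, X ∖ U = ∅ — both open, so U is clopen.
Only trivial clopens (∅ and X) exist, so (X, τ) is connected.
Compute connected components by grouping points that agree on all clopens:
  component: {ε, ζ, η, θ, ι}


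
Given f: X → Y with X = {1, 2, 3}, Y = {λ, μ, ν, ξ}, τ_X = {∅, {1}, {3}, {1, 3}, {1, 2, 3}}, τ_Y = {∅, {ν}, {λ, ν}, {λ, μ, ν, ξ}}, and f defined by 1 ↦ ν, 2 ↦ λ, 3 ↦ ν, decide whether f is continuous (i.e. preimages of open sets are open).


f IS continuous.

Compute f^{-1}(U) for each U ∈ τ_Y:
  U = ∅: f^{-1}(U) = ∅ ∈ τ_X ✓.
  U = {ν}: f^{-1}(U) = {1, 3} ∈ τ_X ✓.
  U = {λ, ν}: f^{-1}(U) = {1, 2, 3} ∈ τ_X ✓.
  U = {λ, μ, ν, ξ}: f^{-1}(U) = {1, 2, 3} ∈ τ_X ✓.
Every preimage lies in τ_X, so f IS continuous.


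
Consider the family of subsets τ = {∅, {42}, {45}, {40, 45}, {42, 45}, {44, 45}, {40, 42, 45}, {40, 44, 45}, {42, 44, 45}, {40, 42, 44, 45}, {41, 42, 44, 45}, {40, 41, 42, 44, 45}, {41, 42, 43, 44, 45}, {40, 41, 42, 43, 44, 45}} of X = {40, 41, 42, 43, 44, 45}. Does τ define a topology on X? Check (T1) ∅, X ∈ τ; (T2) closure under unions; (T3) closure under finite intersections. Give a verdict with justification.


τ IS a topology on X.

Axiom (T1): ∅ ∈ τ? Yes; X ∈ τ? Yes.
Axiom (T2/T3): check pairwise unions and intersections of members of τ.
All pairwise intersections and unions checked — each lies in τ. Therefore τ satisfies (T1), (T2), (T3): it IS a topology on X.


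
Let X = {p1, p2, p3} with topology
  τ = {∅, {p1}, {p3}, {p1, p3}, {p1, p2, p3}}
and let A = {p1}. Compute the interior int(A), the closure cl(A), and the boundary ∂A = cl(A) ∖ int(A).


int(A) = {p1}, cl(A) = {p1, p2}, ∂A = {p2}.

Closed sets in (X, τ) are complements of opens:
  closed(X, τ) = {∅, {p2}, {p1, p2}, {p2, p3}, {p1, p2, p3}}.
int(A) = ⋃ {U ∈ τ : U ⊆ A}. Opens contained in A: ∅, {p1}.
Taking the union of these: int(A) = {p1}.
cl(A) = ⋂ {C closed : A ⊆ C}. Closed sets containing A: {p1, p2}, {p1, p2, p3}.
Intersecting these: cl(A) = {p1, p2}.
∂A = cl(A) ∖ int(A) = {p1, p2} ∖ {p1} = {p2}.


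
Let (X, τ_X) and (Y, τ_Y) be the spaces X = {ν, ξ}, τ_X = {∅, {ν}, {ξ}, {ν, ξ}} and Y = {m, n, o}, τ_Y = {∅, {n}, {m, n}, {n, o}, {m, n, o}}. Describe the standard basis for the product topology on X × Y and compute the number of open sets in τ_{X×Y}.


Basis B = {∅ × ∅, {ν} × {n}, {ξ} × {n}, {ν} × {m, n}, {ν} × {n, o}, {ν, ξ} × {n}, {ξ} × {m, n}, {ξ} × {n, o}, {ν} × {m, n, o}, {ξ} × {m, n, o}, {ν, ξ} × {m, n}, {ν, ξ} × {n, o}, {ν, ξ} × {m, n, o}}; |τ_{X×Y}| = 25.

Enumerate products U × V with U ∈ τ_X, V ∈ τ_Y (deduplicated):
  ∅ × ∅ = {} (∅)
  {ν} × {n} = {(ν,n)}
  {ξ} × {n} = {(ξ,n)}
  {ν} × {m, n} = {(ν,m), (ν,n)}
  {ν} × {n, o} = {(ν,n), (ν,o)}
  {ν, ξ} × {n} = {(ν,n), (ξ,n)}
  {ξ} × {m, n} = {(ξ,m), (ξ,n)}
  {ξ} × {n, o} = {(ξ,n), (ξ,o)}
  {ν} × {m, n, o} = {(ν,m), (ν,n), (ν,o)}
  {ξ} × {m, n, o} = {(ξ,m), (ξ,n), (ξ,o)}
  {ν, ξ} × {m, n} = {(ν,m), (ν,n), (ξ,m), (ξ,n)}
  {ν, ξ} × {n, o} = {(ν,n), (ν,o), (ξ,n), (ξ,o)}
  {ν, ξ} × {m, n, o} = {(ν,m), (ν,n), (ν,o), (ξ,m), (ξ,n), (ξ,o)}
These 13 distinct sets form the basis B.
Close under arbitrary unions to get τ_{X×Y}; counting gives |τ_{X×Y}| = 25.


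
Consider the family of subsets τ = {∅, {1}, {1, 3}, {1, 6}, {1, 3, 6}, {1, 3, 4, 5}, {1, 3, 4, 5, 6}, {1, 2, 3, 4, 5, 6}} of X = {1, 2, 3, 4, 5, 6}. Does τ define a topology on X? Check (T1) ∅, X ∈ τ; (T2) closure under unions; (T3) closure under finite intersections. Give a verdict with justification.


τ IS a topology on X.

Axiom (T1): ∅ ∈ τ? Yes; X ∈ τ? Yes.
Axiom (T2/T3): check pairwise unions and intersections of members of τ.
All pairwise intersections and unions checked — each lies in τ. Therefore τ satisfies (T1), (T2), (T3): it IS a topology on X.


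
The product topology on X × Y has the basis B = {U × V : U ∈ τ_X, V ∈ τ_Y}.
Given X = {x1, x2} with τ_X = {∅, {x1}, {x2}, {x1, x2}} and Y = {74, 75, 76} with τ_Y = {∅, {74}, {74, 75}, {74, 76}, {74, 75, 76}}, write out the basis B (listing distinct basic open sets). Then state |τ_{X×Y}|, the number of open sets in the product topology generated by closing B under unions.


Basis B = {∅ × ∅, {x1} × {74}, {x2} × {74}, {x1} × {74, 75}, {x1} × {74, 76}, {x1, x2} × {74}, {x2} × {74, 75}, {x2} × {74, 76}, {x1} × {74, 75, 76}, {x2} × {74, 75, 76}, {x1, x2} × {74, 75}, {x1, x2} × {74, 76}, {x1, x2} × {74, 75, 76}}; |τ_{X×Y}| = 25.

Enumerate products U × V with U ∈ τ_X, V ∈ τ_Y (deduplicated):
  ∅ × ∅ = {} (∅)
  {x1} × {74} = {(x1,74)}
  {x2} × {74} = {(x2,74)}
  {x1} × {74, 75} = {(x1,74), (x1,75)}
  {x1} × {74, 76} = {(x1,74), (x1,76)}
  {x1, x2} × {74} = {(x1,74), (x2,74)}
  {x2} × {74, 75} = {(x2,74), (x2,75)}
  {x2} × {74, 76} = {(x2,74), (x2,76)}
  {x1} × {74, 75, 76} = {(x1,74), (x1,75), (x1,76)}
  {x2} × {74, 75, 76} = {(x2,74), (x2,75), (x2,76)}
  {x1, x2} × {74, 75} = {(x1,74), (x1,75), (x2,74), (x2,75)}
  {x1, x2} × {74, 76} = {(x1,74), (x1,76), (x2,74), (x2,76)}
  {x1, x2} × {74, 75, 76} = {(x1,74), (x1,75), (x1,76), (x2,74), (x2,75), (x2,76)}
These 13 distinct sets form the basis B.
Close under arbitrary unions to get τ_{X×Y}; counting gives |τ_{X×Y}| = 25.


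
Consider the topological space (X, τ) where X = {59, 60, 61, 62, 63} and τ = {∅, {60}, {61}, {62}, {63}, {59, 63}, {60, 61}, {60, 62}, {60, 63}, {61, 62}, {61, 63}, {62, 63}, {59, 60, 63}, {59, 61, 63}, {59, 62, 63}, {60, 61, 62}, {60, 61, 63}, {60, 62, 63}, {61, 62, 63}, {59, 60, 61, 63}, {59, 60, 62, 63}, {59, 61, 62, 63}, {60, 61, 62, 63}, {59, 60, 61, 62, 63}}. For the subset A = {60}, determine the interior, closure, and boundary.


int(A) = {60}, cl(A) = {60}, ∂A = ∅.

Closed sets in (X, τ) are complements of opens:
  closed(X, τ) = {∅, {59}, {60}, {61}, {62}, {59, 60}, {59, 61}, {59, 62}, {59, 63}, {60, 61}, {60, 62}, {61, 62}, {59, 60, 61}, {59, 60, 62}, {59, 60, 63}, {59, 61, 62}, {59, 61, 63}, {59, 62, 63}, {60, 61, 62}, {59, 60, 61, 62}, {59, 60, 61, 63}, {59, 60, 62, 63}, {59, 61, 62, 63}, {59, 60, 61, 62, 63}}.
int(A) = ⋃ {U ∈ τ : U ⊆ A}. Opens contained in A: ∅, {60}.
Taking the union of these: int(A) = {60}.
cl(A) = ⋂ {C closed : A ⊆ C}. Closed sets containing A: {60}, {59, 60}, {60, 61}, {60, 62}, {59, 60, 61}, {59, 60, 62}, {59, 60, 63}, {60, 61, 62}, {59, 60, 61, 62}, {59, 60, 61, 63}, {59, 60, 62, 63}, {59, 60, 61, 62, 63}.
Intersecting these: cl(A) = {60}.
∂A = cl(A) ∖ int(A) = {60} ∖ {60} = ∅.


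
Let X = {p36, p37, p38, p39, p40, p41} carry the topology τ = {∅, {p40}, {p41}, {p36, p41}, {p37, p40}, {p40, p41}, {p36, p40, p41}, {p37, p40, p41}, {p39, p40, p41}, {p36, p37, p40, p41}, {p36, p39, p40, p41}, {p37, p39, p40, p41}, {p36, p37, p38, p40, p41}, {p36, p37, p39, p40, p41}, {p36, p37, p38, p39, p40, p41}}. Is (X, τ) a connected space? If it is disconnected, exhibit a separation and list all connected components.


(X, τ) is connected.

Find clopen sets (U ∈ τ with X ∖ U ∈ τ):
  U = ∅, X ∖ U = {p36, p37, p38, p39, p40, p41} — both open, so U is clopen.
  U = {p36, p37, p38, p39, p40, p41}, X ∖ U = ∅ — both open, so U is clopen.
Only trivial clopens (∅ and X) exist, so (X, τ) is connected.
Compute connected components by grouping points that agree on all clopens:
  component: {p36, p37, p38, p39, p40, p41}


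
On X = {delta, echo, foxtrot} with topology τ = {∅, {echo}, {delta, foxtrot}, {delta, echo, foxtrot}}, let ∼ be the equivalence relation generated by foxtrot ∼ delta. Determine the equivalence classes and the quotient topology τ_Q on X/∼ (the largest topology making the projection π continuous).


X/∼ = {[delta=foxtrot], [echo]}; |τ_Q| = 4.

Equivalence classes: [delta=foxtrot], [echo].
Quotient map π: X → X/∼ sends delta ↦ [delta=foxtrot], echo ↦ [echo], foxtrot ↦ [delta=foxtrot].
For each subset V ⊆ X/∼, compute π^{-1}(V) ⊆ X and check whether π^{-1}(V) ∈ τ. V is open in τ_Q iff π^{-1}(V) ∈ τ.
  V = {}: π^{-1}(V) = ∅ ∈ τ ✓.
  V = {[delta=foxtrot]}: π^{-1}(V) = {delta, foxtrot} ∈ τ ✓.
  V = {[echo]}: π^{-1}(V) = {echo} ∈ τ ✓.
  V = {[delta=foxtrot], [echo]}: π^{-1}(V) = {delta, echo, foxtrot} ∈ τ ✓.
Open sets in the quotient: τ_Q = {{}, {[delta=foxtrot]}, {[echo]}, {[delta=foxtrot], [echo]}} (4 elements).


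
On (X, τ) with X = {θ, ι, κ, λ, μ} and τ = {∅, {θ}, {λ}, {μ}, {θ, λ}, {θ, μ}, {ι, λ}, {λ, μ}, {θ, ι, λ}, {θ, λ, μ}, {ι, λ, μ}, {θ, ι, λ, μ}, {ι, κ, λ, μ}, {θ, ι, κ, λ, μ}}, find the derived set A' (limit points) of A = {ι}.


A' = {κ}

For each x ∈ X, list the open sets U ∈ τ with x ∈ U, then check whether U ∩ (A ∖ {x}) ≠ ∅ for every such U.
  x = θ: open {θ} ∋ x has {θ} ∩ (A ∖ {θ}) = ∅, so x is NOT a limit point.
  x = ι: open {ι, λ} ∋ x has {ι, λ} ∩ (A ∖ {ι}) = ∅, so x is NOT a limit point.
  x = κ: opens ∋ x are {ι, κ, λ, μ}, {θ, ι, κ, λ, μ}; each meets A ∖ {κ}, so x IS a limit point.
  x = λ: open {λ} ∋ x has {λ} ∩ (A ∖ {λ}) = ∅, so x is NOT a limit point.
  x = μ: open {μ} ∋ x has {μ} ∩ (A ∖ {μ}) = ∅, so x is NOT a limit point.
Collecting: A' = {κ}.


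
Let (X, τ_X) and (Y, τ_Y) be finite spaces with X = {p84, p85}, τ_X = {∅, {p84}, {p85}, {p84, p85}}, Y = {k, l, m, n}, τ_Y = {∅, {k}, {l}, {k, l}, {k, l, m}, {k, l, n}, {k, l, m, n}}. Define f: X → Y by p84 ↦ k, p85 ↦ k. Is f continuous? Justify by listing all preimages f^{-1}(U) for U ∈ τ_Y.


f IS continuous.

Compute f^{-1}(U) for each U ∈ τ_Y:
  U = ∅: f^{-1}(U) = ∅ ∈ τ_X ✓.
  U = {k}: f^{-1}(U) = {p84, p85} ∈ τ_X ✓.
  U = {l}: f^{-1}(U) = ∅ ∈ τ_X ✓.
  U = {k, l}: f^{-1}(U) = {p84, p85} ∈ τ_X ✓.
  U = {k, l, m}: f^{-1}(U) = {p84, p85} ∈ τ_X ✓.
  U = {k, l, n}: f^{-1}(U) = {p84, p85} ∈ τ_X ✓.
  U = {k, l, m, n}: f^{-1}(U) = {p84, p85} ∈ τ_X ✓.
Every preimage lies in τ_X, so f IS continuous.


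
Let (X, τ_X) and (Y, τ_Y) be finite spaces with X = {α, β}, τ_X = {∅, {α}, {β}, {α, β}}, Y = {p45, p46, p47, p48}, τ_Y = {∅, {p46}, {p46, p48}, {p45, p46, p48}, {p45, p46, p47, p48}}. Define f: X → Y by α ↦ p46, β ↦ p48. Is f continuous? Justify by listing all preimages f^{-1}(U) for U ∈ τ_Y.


f IS continuous.

Compute f^{-1}(U) for each U ∈ τ_Y:
  U = ∅: f^{-1}(U) = ∅ ∈ τ_X ✓.
  U = {p46}: f^{-1}(U) = {α} ∈ τ_X ✓.
  U = {p46, p48}: f^{-1}(U) = {α, β} ∈ τ_X ✓.
  U = {p45, p46, p48}: f^{-1}(U) = {α, β} ∈ τ_X ✓.
  U = {p45, p46, p47, p48}: f^{-1}(U) = {α, β} ∈ τ_X ✓.
Every preimage lies in τ_X, so f IS continuous.


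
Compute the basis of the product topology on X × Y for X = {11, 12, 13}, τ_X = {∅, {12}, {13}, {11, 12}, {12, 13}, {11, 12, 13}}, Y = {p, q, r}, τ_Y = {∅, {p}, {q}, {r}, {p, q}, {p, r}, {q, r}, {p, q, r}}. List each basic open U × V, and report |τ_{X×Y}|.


Basis B = {∅ × ∅, {12} × {p}, {12} × {q}, {12} × {r}, {13} × {p}, {13} × {q}, {13} × {r}, {11, 12} × {p}, {11, 12} × {q}, {11, 12} × {r}, {12} × {p, q}, {12} × {p, r}, {12, 13} × {p}, {12} × {q, r}, {12, 13} × {q}, {12, 13} × {r}, {13} × {p, q}, {13} × {p, r}, {13} × {q, r}, {11, 12, 13} × {p}, {11, 12, 13} × {q}, {11, 12, 13} × {r}, {12} × {p, q, r}, {13} × {p, q, r}, {11, 12} × {p, q}, {11, 12} × {p, r}, {11, 12} × {q, r}, {12, 13} × {p, q}, {12, 13} × {p, r}, {12, 13} × {q, r}, {11, 12} × {p, q, r}, {11, 12, 13} × {p, q}, {11, 12, 13} × {p, r}, {11, 12, 13} × {q, r}, {12, 13} × {p, q, r}, {11, 12, 13} × {p, q, r}}; |τ_{X×Y}| = 216.

Enumerate products U × V with U ∈ τ_X, V ∈ τ_Y (deduplicated):
  ∅ × ∅ = {} (∅)
  {12} × {p} = {(12,p)}
  {12} × {q} = {(12,q)}
  {12} × {r} = {(12,r)}
  {13} × {p} = {(13,p)}
  {13} × {q} = {(13,q)}
  {13} × {r} = {(13,r)}
  {11, 12} × {p} = {(11,p), (12,p)}
  {11, 12} × {q} = {(11,q), (12,q)}
  {11, 12} × {r} = {(11,r), (12,r)}
  {12} × {p, q} = {(12,p), (12,q)}
  {12} × {p, r} = {(12,p), (12,r)}
  {12, 13} × {p} = {(12,p), (13,p)}
  {12} × {q, r} = {(12,q), (12,r)}
  {12, 13} × {q} = {(12,q), (13,q)}
  {12, 13} × {r} = {(12,r), (13,r)}
  {13} × {p, q} = {(13,p), (13,q)}
  {13} × {p, r} = {(13,p), (13,r)}
  {13} × {q, r} = {(13,q), (13,r)}
  {11, 12, 13} × {p} = {(11,p), (12,p), (13,p)}
  {11, 12, 13} × {q} = {(11,q), (12,q), (13,q)}
  {11, 12, 13} × {r} = {(11,r), (12,r), (13,r)}
  {12} × {p, q, r} = {(12,p), (12,q), (12,r)}
  {13} × {p, q, r} = {(13,p), (13,q), (13,r)}
  {11, 12} × {p, q} = {(11,p), (11,q), (12,p), (12,q)}
  {11, 12} × {p, r} = {(11,p), (11,r), (12,p), (12,r)}
  {11, 12} × {q, r} = {(11,q), (11,r), (12,q), (12,r)}
  {12, 13} × {p, q} = {(12,p), (12,q), (13,p), (13,q)}
  {12, 13} × {p, r} = {(12,p), (12,r), (13,p), (13,r)}
  {12, 13} × {q, r} = {(12,q), (12,r), (13,q), (13,r)}
  {11, 12} × {p, q, r} = {(11,p), (11,q), (11,r), (12,p), (12,q), (12,r)}
  {11, 12, 13} × {p, q} = {(11,p), (11,q), (12,p), (12,q), (13,p), (13,q)}
  {11, 12, 13} × {p, r} = {(11,p), (11,r), (12,p), (12,r), (13,p), (13,r)}
  {11, 12, 13} × {q, r} = {(11,q), (11,r), (12,q), (12,r), (13,q), (13,r)}
  {12, 13} × {p, q, r} = {(12,p), (12,q), (12,r), (13,p), (13,q), (13,r)}
  {11, 12, 13} × {p, q, r} = {(11,p), (11,q), (11,r), (12,p), (12,q), (12,r), (13,p), (13,q), (13,r)}
These 36 distinct sets form the basis B.
Close under arbitrary unions to get τ_{X×Y}; counting gives |τ_{X×Y}| = 216.


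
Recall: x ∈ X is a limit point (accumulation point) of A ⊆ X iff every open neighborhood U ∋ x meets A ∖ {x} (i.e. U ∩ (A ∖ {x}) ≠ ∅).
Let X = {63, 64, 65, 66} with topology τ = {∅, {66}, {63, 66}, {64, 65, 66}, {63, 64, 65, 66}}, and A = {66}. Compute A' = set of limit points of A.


A' = {63, 64, 65}

For each x ∈ X, list the open sets U ∈ τ with x ∈ U, then check whether U ∩ (A ∖ {x}) ≠ ∅ for every such U.
  x = 63: opens ∋ x are {63, 66}, {63, 64, 65, 66}; each meets A ∖ {63}, so x IS a limit point.
  x = 64: opens ∋ x are {64, 65, 66}, {63, 64, 65, 66}; each meets A ∖ {64}, so x IS a limit point.
  x = 65: opens ∋ x are {64, 65, 66}, {63, 64, 65, 66}; each meets A ∖ {65}, so x IS a limit point.
  x = 66: open {66} ∋ x has {66} ∩ (A ∖ {66}) = ∅, so x is NOT a limit point.
Collecting: A' = {63, 64, 65}.


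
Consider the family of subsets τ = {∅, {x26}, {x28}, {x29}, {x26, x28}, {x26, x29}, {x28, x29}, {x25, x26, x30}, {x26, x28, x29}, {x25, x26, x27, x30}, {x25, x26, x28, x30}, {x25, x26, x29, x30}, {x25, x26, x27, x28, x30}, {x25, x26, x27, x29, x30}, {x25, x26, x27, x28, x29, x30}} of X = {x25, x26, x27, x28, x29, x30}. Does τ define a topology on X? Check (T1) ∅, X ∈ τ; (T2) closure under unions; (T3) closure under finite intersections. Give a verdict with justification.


τ is NOT a topology on X.

Axiom (T1): ∅ ∈ τ? Yes; X ∈ τ? Yes.
Axiom (T2/T3): check pairwise unions and intersections of members of τ.
Counterexample for (T2): {x28} ∪ {x25, x26, x29, x30} = {x25, x26, x28, x29, x30} ∉ τ. Therefore τ is NOT a topology.


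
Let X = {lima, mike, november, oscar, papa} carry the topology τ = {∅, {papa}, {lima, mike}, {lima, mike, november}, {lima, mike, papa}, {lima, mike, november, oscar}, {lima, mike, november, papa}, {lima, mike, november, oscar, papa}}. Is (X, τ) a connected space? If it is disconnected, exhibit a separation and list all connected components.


(X, τ) is disconnected; components = [{papa}, {lima, mike, november, oscar}].

Find clopen sets (U ∈ τ with X ∖ U ∈ τ):
  U = ∅, X ∖ U = {lima, mike, november, oscar, papa} — both open, so U is clopen.
  U = {papa}, X ∖ U = {lima, mike, november, oscar} — both open, so U is clopen.
  U = {lima, mike, november, oscar}, X ∖ U = {papa} — both open, so U is clopen.
  U = {lima, mike, november, oscar, papa}, X ∖ U = ∅ — both open, so U is clopen.
Nontrivial clopen(s) exist: e.g. {lima, mike, november, oscar}. So (X, τ) is disconnected.
Compute connected components by grouping points that agree on all clopens:
  component: {papa}
  component: {lima, mike, november, oscar}


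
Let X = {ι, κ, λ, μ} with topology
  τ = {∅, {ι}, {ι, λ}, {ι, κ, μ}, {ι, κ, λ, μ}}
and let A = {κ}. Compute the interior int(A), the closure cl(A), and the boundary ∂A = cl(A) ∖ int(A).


int(A) = ∅, cl(A) = {κ, μ}, ∂A = {κ, μ}.

Closed sets in (X, τ) are complements of opens:
  closed(X, τ) = {∅, {λ}, {κ, μ}, {κ, λ, μ}, {ι, κ, λ, μ}}.
int(A) = ⋃ {U ∈ τ : U ⊆ A}. Opens contained in A: ∅.
Taking the union of these: int(A) = ∅.
cl(A) = ⋂ {C closed : A ⊆ C}. Closed sets containing A: {κ, μ}, {κ, λ, μ}, {ι, κ, λ, μ}.
Intersecting these: cl(A) = {κ, μ}.
∂A = cl(A) ∖ int(A) = {κ, μ} ∖ ∅ = {κ, μ}.


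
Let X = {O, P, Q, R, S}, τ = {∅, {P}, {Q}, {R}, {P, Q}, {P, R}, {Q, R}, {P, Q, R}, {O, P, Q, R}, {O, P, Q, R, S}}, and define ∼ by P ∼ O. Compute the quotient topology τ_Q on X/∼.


X/∼ = {[O=P], [Q], [R], [S]}; |τ_Q| = 6.

Equivalence classes: [O=P], [Q], [R], [S].
Quotient map π: X → X/∼ sends O ↦ [O=P], P ↦ [O=P], Q ↦ [Q], R ↦ [R], S ↦ [S].
For each subset V ⊆ X/∼, compute π^{-1}(V) ⊆ X and check whether π^{-1}(V) ∈ τ. V is open in τ_Q iff π^{-1}(V) ∈ τ.
  V = {}: π^{-1}(V) = ∅ ∈ τ ✓.
  V = {[O=P]}: π^{-1}(V) = {O, P} ∉ τ ✗.
  V = {[Q]}: π^{-1}(V) = {Q} ∈ τ ✓.
  V = {[O=P], [Q]}: π^{-1}(V) = {O, P, Q} ∉ τ ✗.
  V = {[R]}: π^{-1}(V) = {R} ∈ τ ✓.
  V = {[O=P], [R]}: π^{-1}(V) = {O, P, R} ∉ τ ✗.
  V = {[Q], [R]}: π^{-1}(V) = {Q, R} ∈ τ ✓.
  V = {[O=P], [Q], [R]}: π^{-1}(V) = {O, P, Q, R} ∈ τ ✓.
  V = {[S]}: π^{-1}(V) = {S} ∉ τ ✗.
  V = {[O=P], [S]}: π^{-1}(V) = {O, P, S} ∉ τ ✗.
  V = {[Q], [S]}: π^{-1}(V) = {Q, S} ∉ τ ✗.
  V = {[O=P], [Q], [S]}: π^{-1}(V) = {O, P, Q, S} ∉ τ ✗.
  V = {[R], [S]}: π^{-1}(V) = {R, S} ∉ τ ✗.
  V = {[O=P], [R], [S]}: π^{-1}(V) = {O, P, R, S} ∉ τ ✗.
  V = {[Q], [R], [S]}: π^{-1}(V) = {Q, R, S} ∉ τ ✗.
  V = {[O=P], [Q], [R], [S]}: π^{-1}(V) = {O, P, Q, R, S} ∈ τ ✓.
Open sets in the quotient: τ_Q = {{}, {[Q]}, {[R]}, {[Q], [R]}, {[O=P], [Q], [R]}, {[O=P], [Q], [R], [S]}} (6 elements).


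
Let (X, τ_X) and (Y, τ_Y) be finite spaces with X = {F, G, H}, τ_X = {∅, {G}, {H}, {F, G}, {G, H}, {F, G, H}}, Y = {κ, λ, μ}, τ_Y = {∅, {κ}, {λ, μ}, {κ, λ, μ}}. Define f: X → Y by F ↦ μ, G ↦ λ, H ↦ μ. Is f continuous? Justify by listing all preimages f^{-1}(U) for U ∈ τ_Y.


f IS continuous.

Compute f^{-1}(U) for each U ∈ τ_Y:
  U = ∅: f^{-1}(U) = ∅ ∈ τ_X ✓.
  U = {κ}: f^{-1}(U) = ∅ ∈ τ_X ✓.
  U = {λ, μ}: f^{-1}(U) = {F, G, H} ∈ τ_X ✓.
  U = {κ, λ, μ}: f^{-1}(U) = {F, G, H} ∈ τ_X ✓.
Every preimage lies in τ_X, so f IS continuous.


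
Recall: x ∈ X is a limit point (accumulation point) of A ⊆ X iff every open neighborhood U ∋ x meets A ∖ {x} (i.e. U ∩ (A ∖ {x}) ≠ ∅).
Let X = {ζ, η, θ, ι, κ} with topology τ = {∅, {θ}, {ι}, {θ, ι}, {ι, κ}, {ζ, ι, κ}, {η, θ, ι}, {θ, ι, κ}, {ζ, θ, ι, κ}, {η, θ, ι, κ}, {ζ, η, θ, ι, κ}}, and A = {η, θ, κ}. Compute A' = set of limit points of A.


A' = {ζ, η}

For each x ∈ X, list the open sets U ∈ τ with x ∈ U, then check whether U ∩ (A ∖ {x}) ≠ ∅ for every such U.
  x = ζ: opens ∋ x are {ζ, ι, κ}, {ζ, θ, ι, κ}, {ζ, η, θ, ι, κ}; each meets A ∖ {ζ}, so x IS a limit point.
  x = η: opens ∋ x are {η, θ, ι}, {η, θ, ι, κ}, {ζ, η, θ, ι, κ}; each meets A ∖ {η}, so x IS a limit point.
  x = θ: open {θ} ∋ x has {θ} ∩ (A ∖ {θ}) = ∅, so x is NOT a limit point.
  x = ι: open {ι} ∋ x has {ι} ∩ (A ∖ {ι}) = ∅, so x is NOT a limit point.
  x = κ: open {ι, κ} ∋ x has {ι, κ} ∩ (A ∖ {κ}) = ∅, so x is NOT a limit point.
Collecting: A' = {ζ, η}.


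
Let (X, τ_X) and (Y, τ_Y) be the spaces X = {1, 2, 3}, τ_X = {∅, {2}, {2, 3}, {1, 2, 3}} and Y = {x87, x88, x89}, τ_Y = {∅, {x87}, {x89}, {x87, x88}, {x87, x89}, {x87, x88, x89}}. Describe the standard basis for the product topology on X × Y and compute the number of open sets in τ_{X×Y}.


Basis B = {∅ × ∅, {2} × {x87}, {2} × {x89}, {2} × {x87, x88}, {2} × {x87, x89}, {2, 3} × {x87}, {2, 3} × {x89}, {1, 2, 3} × {x87}, {1, 2, 3} × {x89}, {2} × {x87, x88, x89}, {2, 3} × {x87, x88}, {2, 3} × {x87, x89}, {1, 2, 3} × {x87, x88}, {1, 2, 3} × {x87, x89}, {2, 3} × {x87, x88, x89}, {1, 2, 3} × {x87, x88, x89}}; |τ_{X×Y}| = 40.

Enumerate products U × V with U ∈ τ_X, V ∈ τ_Y (deduplicated):
  ∅ × ∅ = {} (∅)
  {2} × {x87} = {(2,x87)}
  {2} × {x89} = {(2,x89)}
  {2} × {x87, x88} = {(2,x87), (2,x88)}
  {2} × {x87, x89} = {(2,x87), (2,x89)}
  {2, 3} × {x87} = {(2,x87), (3,x87)}
  {2, 3} × {x89} = {(2,x89), (3,x89)}
  {1, 2, 3} × {x87} = {(1,x87), (2,x87), (3,x87)}
  {1, 2, 3} × {x89} = {(1,x89), (2,x89), (3,x89)}
  {2} × {x87, x88, x89} = {(2,x87), (2,x88), (2,x89)}
  {2, 3} × {x87, x88} = {(2,x87), (2,x88), (3,x87), (3,x88)}
  {2, 3} × {x87, x89} = {(2,x87), (2,x89), (3,x87), (3,x89)}
  {1, 2, 3} × {x87, x88} = {(1,x87), (1,x88), (2,x87), (2,x88), (3,x87), (3,x88)}
  {1, 2, 3} × {x87, x89} = {(1,x87), (1,x89), (2,x87), (2,x89), (3,x87), (3,x89)}
  {2, 3} × {x87, x88, x89} = {(2,x87), (2,x88), (2,x89), (3,x87), (3,x88), (3,x89)}
  {1, 2, 3} × {x87, x88, x89} = {(1,x87), (1,x88), (1,x89), (2,x87), (2,x88), (2,x89), (3,x87), (3,x88), (3,x89)}
These 16 distinct sets form the basis B.
Close under arbitrary unions to get τ_{X×Y}; counting gives |τ_{X×Y}| = 40.


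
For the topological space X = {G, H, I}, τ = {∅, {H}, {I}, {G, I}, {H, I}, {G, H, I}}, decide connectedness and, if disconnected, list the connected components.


(X, τ) is disconnected; components = [{H}, {G, I}].

Find clopen sets (U ∈ τ with X ∖ U ∈ τ):
  U = ∅, X ∖ U = {G, H, I} — both open, so U is clopen.
  U = {H}, X ∖ U = {G, I} — both open, so U is clopen.
  U = {G, I}, X ∖ U = {H} — both open, so U is clopen.
  U = {G, H, I}, X ∖ U = ∅ — both open, so U is clopen.
Nontrivial clopen(s) exist: e.g. {H}. So (X, τ) is disconnected.
Compute connected components by grouping points that agree on all clopens:
  component: {H}
  component: {G, I}


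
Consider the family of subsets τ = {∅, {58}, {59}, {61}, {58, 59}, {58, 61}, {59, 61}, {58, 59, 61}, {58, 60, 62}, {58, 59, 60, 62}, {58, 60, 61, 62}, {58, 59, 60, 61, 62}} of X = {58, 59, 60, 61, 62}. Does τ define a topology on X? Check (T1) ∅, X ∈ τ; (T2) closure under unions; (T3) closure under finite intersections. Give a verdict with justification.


τ IS a topology on X.

Axiom (T1): ∅ ∈ τ? Yes; X ∈ τ? Yes.
Axiom (T2/T3): check pairwise unions and intersections of members of τ.
All pairwise intersections and unions checked — each lies in τ. Therefore τ satisfies (T1), (T2), (T3): it IS a topology on X.


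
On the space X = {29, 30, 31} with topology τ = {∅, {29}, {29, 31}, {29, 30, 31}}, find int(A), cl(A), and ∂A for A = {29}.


int(A) = {29}, cl(A) = {29, 30, 31}, ∂A = {30, 31}.

Closed sets in (X, τ) are complements of opens:
  closed(X, τ) = {∅, {30}, {30, 31}, {29, 30, 31}}.
int(A) = ⋃ {U ∈ τ : U ⊆ A}. Opens contained in A: ∅, {29}.
Taking the union of these: int(A) = {29}.
cl(A) = ⋂ {C closed : A ⊆ C}. Closed sets containing A: {29, 30, 31}.
Intersecting these: cl(A) = {29, 30, 31}.
∂A = cl(A) ∖ int(A) = {29, 30, 31} ∖ {29} = {30, 31}.


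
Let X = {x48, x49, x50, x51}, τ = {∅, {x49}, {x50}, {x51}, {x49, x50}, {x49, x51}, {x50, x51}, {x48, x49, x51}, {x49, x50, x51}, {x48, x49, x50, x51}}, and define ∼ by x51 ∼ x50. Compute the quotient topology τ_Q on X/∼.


X/∼ = {[x48], [x49], [x50=x51]}; |τ_Q| = 5.

Equivalence classes: [x48], [x49], [x50=x51].
Quotient map π: X → X/∼ sends x48 ↦ [x48], x49 ↦ [x49], x50 ↦ [x50=x51], x51 ↦ [x50=x51].
For each subset V ⊆ X/∼, compute π^{-1}(V) ⊆ X and check whether π^{-1}(V) ∈ τ. V is open in τ_Q iff π^{-1}(V) ∈ τ.
  V = {}: π^{-1}(V) = ∅ ∈ τ ✓.
  V = {[x48]}: π^{-1}(V) = {x48} ∉ τ ✗.
  V = {[x49]}: π^{-1}(V) = {x49} ∈ τ ✓.
  V = {[x48], [x49]}: π^{-1}(V) = {x48, x49} ∉ τ ✗.
  V = {[x50=x51]}: π^{-1}(V) = {x50, x51} ∈ τ ✓.
  V = {[x48], [x50=x51]}: π^{-1}(V) = {x48, x50, x51} ∉ τ ✗.
  V = {[x49], [x50=x51]}: π^{-1}(V) = {x49, x50, x51} ∈ τ ✓.
  V = {[x48], [x49], [x50=x51]}: π^{-1}(V) = {x48, x49, x50, x51} ∈ τ ✓.
Open sets in the quotient: τ_Q = {{}, {[x49]}, {[x50=x51]}, {[x49], [x50=x51]}, {[x48], [x49], [x50=x51]}} (5 elements).


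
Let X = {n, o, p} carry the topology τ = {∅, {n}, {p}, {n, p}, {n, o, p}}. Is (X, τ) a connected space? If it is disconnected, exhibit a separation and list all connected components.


(X, τ) is connected.

Find clopen sets (U ∈ τ with X ∖ U ∈ τ):
  U = ∅, X ∖ U = {n, o, p} — both open, so U is clopen.
  U = {n, o, p}, X ∖ U = ∅ — both open, so U is clopen.
Only trivial clopens (∅ and X) exist, so (X, τ) is connected.
Compute connected components by grouping points that agree on all clopens:
  component: {n, o, p}


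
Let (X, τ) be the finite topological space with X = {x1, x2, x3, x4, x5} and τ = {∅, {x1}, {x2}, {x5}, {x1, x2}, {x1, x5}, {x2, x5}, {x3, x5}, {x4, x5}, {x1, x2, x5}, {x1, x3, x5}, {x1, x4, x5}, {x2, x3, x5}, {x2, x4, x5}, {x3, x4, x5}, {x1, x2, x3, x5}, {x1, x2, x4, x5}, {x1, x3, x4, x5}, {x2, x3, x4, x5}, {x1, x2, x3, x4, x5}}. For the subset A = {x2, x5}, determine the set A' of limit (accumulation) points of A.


A' = {x3, x4}

For each x ∈ X, list the open sets U ∈ τ with x ∈ U, then check whether U ∩ (A ∖ {x}) ≠ ∅ for every such U.
  x = x1: open {x1} ∋ x has {x1} ∩ (A ∖ {x1}) = ∅, so x is NOT a limit point.
  x = x2: open {x2} ∋ x has {x2} ∩ (A ∖ {x2}) = ∅, so x is NOT a limit point.
  x = x3: opens ∋ x are {x3, x5}, {x1, x3, x5}, {x2, x3, x5}, {x3, x4, x5}, {x1, x2, x3, x5}, {x1, x3, x4, x5}, {x2, x3, x4, x5}, {x1, x2, x3, x4, x5}; each meets A ∖ {x3}, so x IS a limit point.
  x = x4: opens ∋ x are {x4, x5}, {x1, x4, x5}, {x2, x4, x5}, {x3, x4, x5}, {x1, x2, x4, x5}, {x1, x3, x4, x5}, {x2, x3, x4, x5}, {x1, x2, x3, x4, x5}; each meets A ∖ {x4}, so x IS a limit point.
  x = x5: open {x5} ∋ x has {x5} ∩ (A ∖ {x5}) = ∅, so x is NOT a limit point.
Collecting: A' = {x3, x4}.


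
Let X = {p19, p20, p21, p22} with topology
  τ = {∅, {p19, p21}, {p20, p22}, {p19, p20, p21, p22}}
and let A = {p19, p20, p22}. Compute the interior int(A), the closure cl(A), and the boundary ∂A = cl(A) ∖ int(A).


int(A) = {p20, p22}, cl(A) = {p19, p20, p21, p22}, ∂A = {p19, p21}.

Closed sets in (X, τ) are complements of opens:
  closed(X, τ) = {∅, {p19, p21}, {p20, p22}, {p19, p20, p21, p22}}.
int(A) = ⋃ {U ∈ τ : U ⊆ A}. Opens contained in A: ∅, {p20, p22}.
Taking the union of these: int(A) = {p20, p22}.
cl(A) = ⋂ {C closed : A ⊆ C}. Closed sets containing A: {p19, p20, p21, p22}.
Intersecting these: cl(A) = {p19, p20, p21, p22}.
∂A = cl(A) ∖ int(A) = {p19, p20, p21, p22} ∖ {p20, p22} = {p19, p21}.


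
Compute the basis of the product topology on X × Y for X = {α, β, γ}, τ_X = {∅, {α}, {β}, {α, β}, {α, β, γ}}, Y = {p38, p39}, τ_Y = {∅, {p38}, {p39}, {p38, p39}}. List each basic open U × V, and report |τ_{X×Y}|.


Basis B = {∅ × ∅, {α} × {p38}, {α} × {p39}, {β} × {p38}, {β} × {p39}, {α} × {p38, p39}, {α, β} × {p38}, {α, β} × {p39}, {β} × {p38, p39}, {α, β, γ} × {p38}, {α, β, γ} × {p39}, {α, β} × {p38, p39}, {α, β, γ} × {p38, p39}}; |τ_{X×Y}| = 25.

Enumerate products U × V with U ∈ τ_X, V ∈ τ_Y (deduplicated):
  ∅ × ∅ = {} (∅)
  {α} × {p38} = {(α,p38)}
  {α} × {p39} = {(α,p39)}
  {β} × {p38} = {(β,p38)}
  {β} × {p39} = {(β,p39)}
  {α} × {p38, p39} = {(α,p38), (α,p39)}
  {α, β} × {p38} = {(α,p38), (β,p38)}
  {α, β} × {p39} = {(α,p39), (β,p39)}
  {β} × {p38, p39} = {(β,p38), (β,p39)}
  {α, β, γ} × {p38} = {(α,p38), (β,p38), (γ,p38)}
  {α, β, γ} × {p39} = {(α,p39), (β,p39), (γ,p39)}
  {α, β} × {p38, p39} = {(α,p38), (α,p39), (β,p38), (β,p39)}
  {α, β, γ} × {p38, p39} = {(α,p38), (α,p39), (β,p38), (β,p39), (γ,p38), (γ,p39)}
These 13 distinct sets form the basis B.
Close under arbitrary unions to get τ_{X×Y}; counting gives |τ_{X×Y}| = 25.


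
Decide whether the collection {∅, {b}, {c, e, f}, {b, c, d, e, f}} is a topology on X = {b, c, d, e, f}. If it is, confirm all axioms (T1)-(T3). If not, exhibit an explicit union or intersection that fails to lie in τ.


τ is NOT a topology on X.

Axiom (T1): ∅ ∈ τ? Yes; X ∈ τ? Yes.
Axiom (T2/T3): check pairwise unions and intersections of members of τ.
Counterexample for (T2): {b} ∪ {c, e, f} = {b, c, e, f} ∉ τ. Therefore τ is NOT a topology.


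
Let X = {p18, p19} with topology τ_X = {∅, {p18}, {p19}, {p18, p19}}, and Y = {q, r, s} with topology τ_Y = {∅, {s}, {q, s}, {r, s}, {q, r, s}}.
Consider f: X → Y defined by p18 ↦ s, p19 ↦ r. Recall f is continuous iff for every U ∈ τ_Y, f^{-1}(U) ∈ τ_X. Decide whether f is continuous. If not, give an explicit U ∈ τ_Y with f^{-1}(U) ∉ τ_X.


f IS continuous.

Compute f^{-1}(U) for each U ∈ τ_Y:
  U = ∅: f^{-1}(U) = ∅ ∈ τ_X ✓.
  U = {s}: f^{-1}(U) = {p18} ∈ τ_X ✓.
  U = {q, s}: f^{-1}(U) = {p18} ∈ τ_X ✓.
  U = {r, s}: f^{-1}(U) = {p18, p19} ∈ τ_X ✓.
  U = {q, r, s}: f^{-1}(U) = {p18, p19} ∈ τ_X ✓.
Every preimage lies in τ_X, so f IS continuous.


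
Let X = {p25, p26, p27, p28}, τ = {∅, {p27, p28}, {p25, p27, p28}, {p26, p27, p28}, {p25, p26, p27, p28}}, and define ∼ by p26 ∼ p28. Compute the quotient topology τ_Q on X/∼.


X/∼ = {[p25], [p26=p28], [p27]}; |τ_Q| = 3.

Equivalence classes: [p25], [p26=p28], [p27].
Quotient map π: X → X/∼ sends p25 ↦ [p25], p26 ↦ [p26=p28], p27 ↦ [p27], p28 ↦ [p26=p28].
For each subset V ⊆ X/∼, compute π^{-1}(V) ⊆ X and check whether π^{-1}(V) ∈ τ. V is open in τ_Q iff π^{-1}(V) ∈ τ.
  V = {}: π^{-1}(V) = ∅ ∈ τ ✓.
  V = {[p25]}: π^{-1}(V) = {p25} ∉ τ ✗.
  V = {[p26=p28]}: π^{-1}(V) = {p26, p28} ∉ τ ✗.
  V = {[p25], [p26=p28]}: π^{-1}(V) = {p25, p26, p28} ∉ τ ✗.
  V = {[p27]}: π^{-1}(V) = {p27} ∉ τ ✗.
  V = {[p25], [p27]}: π^{-1}(V) = {p25, p27} ∉ τ ✗.
  V = {[p26=p28], [p27]}: π^{-1}(V) = {p26, p27, p28} ∈ τ ✓.
  V = {[p25], [p26=p28], [p27]}: π^{-1}(V) = {p25, p26, p27, p28} ∈ τ ✓.
Open sets in the quotient: τ_Q = {{}, {[p26=p28], [p27]}, {[p25], [p26=p28], [p27]}} (3 elements).


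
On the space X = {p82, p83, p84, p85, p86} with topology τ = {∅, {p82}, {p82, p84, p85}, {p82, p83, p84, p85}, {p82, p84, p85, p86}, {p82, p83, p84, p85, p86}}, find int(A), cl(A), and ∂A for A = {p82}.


int(A) = {p82}, cl(A) = {p82, p83, p84, p85, p86}, ∂A = {p83, p84, p85, p86}.

Closed sets in (X, τ) are complements of opens:
  closed(X, τ) = {∅, {p83}, {p86}, {p83, p86}, {p83, p84, p85, p86}, {p82, p83, p84, p85, p86}}.
int(A) = ⋃ {U ∈ τ : U ⊆ A}. Opens contained in A: ∅, {p82}.
Taking the union of these: int(A) = {p82}.
cl(A) = ⋂ {C closed : A ⊆ C}. Closed sets containing A: {p82, p83, p84, p85, p86}.
Intersecting these: cl(A) = {p82, p83, p84, p85, p86}.
∂A = cl(A) ∖ int(A) = {p82, p83, p84, p85, p86} ∖ {p82} = {p83, p84, p85, p86}.


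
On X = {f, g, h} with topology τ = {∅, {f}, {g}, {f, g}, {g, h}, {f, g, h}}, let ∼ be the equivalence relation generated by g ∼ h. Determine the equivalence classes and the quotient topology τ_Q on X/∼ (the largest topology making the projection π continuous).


X/∼ = {[f], [g=h]}; |τ_Q| = 4.

Equivalence classes: [f], [g=h].
Quotient map π: X → X/∼ sends f ↦ [f], g ↦ [g=h], h ↦ [g=h].
For each subset V ⊆ X/∼, compute π^{-1}(V) ⊆ X and check whether π^{-1}(V) ∈ τ. V is open in τ_Q iff π^{-1}(V) ∈ τ.
  V = {}: π^{-1}(V) = ∅ ∈ τ ✓.
  V = {[f]}: π^{-1}(V) = {f} ∈ τ ✓.
  V = {[g=h]}: π^{-1}(V) = {g, h} ∈ τ ✓.
  V = {[f], [g=h]}: π^{-1}(V) = {f, g, h} ∈ τ ✓.
Open sets in the quotient: τ_Q = {{}, {[f]}, {[g=h]}, {[f], [g=h]}} (4 elements).


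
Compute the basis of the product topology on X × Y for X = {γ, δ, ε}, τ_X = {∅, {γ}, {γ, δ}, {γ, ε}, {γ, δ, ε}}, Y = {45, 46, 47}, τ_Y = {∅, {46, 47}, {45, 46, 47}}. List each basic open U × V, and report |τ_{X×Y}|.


Basis B = {∅ × ∅, {γ} × {46, 47}, {γ} × {45, 46, 47}, {γ, δ} × {46, 47}, {γ, ε} × {46, 47}, {γ, δ} × {45, 46, 47}, {γ, ε} × {45, 46, 47}, {γ, δ, ε} × {46, 47}, {γ, δ, ε} × {45, 46, 47}}; |τ_{X×Y}| = 14.

Enumerate products U × V with U ∈ τ_X, V ∈ τ_Y (deduplicated):
  ∅ × ∅ = {} (∅)
  {γ} × {46, 47} = {(γ,46), (γ,47)}
  {γ} × {45, 46, 47} = {(γ,45), (γ,46), (γ,47)}
  {γ, δ} × {46, 47} = {(γ,46), (γ,47), (δ,46), (δ,47)}
  {γ, ε} × {46, 47} = {(γ,46), (γ,47), (ε,46), (ε,47)}
  {γ, δ} × {45, 46, 47} = {(γ,45), (γ,46), (γ,47), (δ,45), (δ,46), (δ,47)}
  {γ, ε} × {45, 46, 47} = {(γ,45), (γ,46), (γ,47), (ε,45), (ε,46), (ε,47)}
  {γ, δ, ε} × {46, 47} = {(γ,46), (γ,47), (δ,46), (δ,47), (ε,46), (ε,47)}
  {γ, δ, ε} × {45, 46, 47} = {(γ,45), (γ,46), (γ,47), (δ,45), (δ,46), (δ,47), (ε,45), (ε,46), (ε,47)}
These 9 distinct sets form the basis B.
Close under arbitrary unions to get τ_{X×Y}; counting gives |τ_{X×Y}| = 14.
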